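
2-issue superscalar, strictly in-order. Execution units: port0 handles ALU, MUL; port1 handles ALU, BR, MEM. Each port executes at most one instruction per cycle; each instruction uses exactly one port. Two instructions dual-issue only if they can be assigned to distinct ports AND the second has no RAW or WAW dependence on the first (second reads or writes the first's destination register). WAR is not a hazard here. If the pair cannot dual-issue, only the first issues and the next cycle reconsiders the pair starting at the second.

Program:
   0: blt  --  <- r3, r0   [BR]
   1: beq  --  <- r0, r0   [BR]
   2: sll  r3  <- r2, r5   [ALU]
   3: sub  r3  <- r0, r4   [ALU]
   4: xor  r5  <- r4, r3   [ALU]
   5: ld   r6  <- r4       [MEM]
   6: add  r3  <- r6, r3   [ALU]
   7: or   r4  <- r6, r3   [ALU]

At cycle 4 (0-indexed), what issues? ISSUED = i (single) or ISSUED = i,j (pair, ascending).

[0] i0  blt  -- no-port BR/BR
[1] i1,i2  beq;sll  -- dual
[2] i3  sub  -- RAW r3
[3] i4,i5  xor;ld  -- dual
[4] i6  add  -- RAW r3
[5] i7  or  -- tail

ISSUED = 6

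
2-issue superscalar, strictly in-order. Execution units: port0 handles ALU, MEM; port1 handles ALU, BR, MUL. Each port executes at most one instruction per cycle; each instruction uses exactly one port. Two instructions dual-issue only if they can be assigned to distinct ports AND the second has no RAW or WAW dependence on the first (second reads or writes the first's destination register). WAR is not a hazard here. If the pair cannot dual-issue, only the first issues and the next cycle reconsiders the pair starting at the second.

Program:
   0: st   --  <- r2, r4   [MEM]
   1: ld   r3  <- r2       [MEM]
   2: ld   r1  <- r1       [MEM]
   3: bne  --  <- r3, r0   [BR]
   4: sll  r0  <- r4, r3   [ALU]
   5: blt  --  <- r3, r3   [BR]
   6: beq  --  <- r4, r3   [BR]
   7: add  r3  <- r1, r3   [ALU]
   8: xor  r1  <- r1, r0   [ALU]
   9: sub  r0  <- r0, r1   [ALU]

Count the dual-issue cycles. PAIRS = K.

c0: i0 st  no-port MEM/MEM
c1: i1 ld  no-port MEM/MEM
c2: i2,i3 ld+bne  2-wide
c3: i4,i5 sll+blt  2-wide
c4: i6,i7 beq+add  2-wide
c5: i8 xor  RAW r1
c6: i9 sub  tail

PAIRS = 3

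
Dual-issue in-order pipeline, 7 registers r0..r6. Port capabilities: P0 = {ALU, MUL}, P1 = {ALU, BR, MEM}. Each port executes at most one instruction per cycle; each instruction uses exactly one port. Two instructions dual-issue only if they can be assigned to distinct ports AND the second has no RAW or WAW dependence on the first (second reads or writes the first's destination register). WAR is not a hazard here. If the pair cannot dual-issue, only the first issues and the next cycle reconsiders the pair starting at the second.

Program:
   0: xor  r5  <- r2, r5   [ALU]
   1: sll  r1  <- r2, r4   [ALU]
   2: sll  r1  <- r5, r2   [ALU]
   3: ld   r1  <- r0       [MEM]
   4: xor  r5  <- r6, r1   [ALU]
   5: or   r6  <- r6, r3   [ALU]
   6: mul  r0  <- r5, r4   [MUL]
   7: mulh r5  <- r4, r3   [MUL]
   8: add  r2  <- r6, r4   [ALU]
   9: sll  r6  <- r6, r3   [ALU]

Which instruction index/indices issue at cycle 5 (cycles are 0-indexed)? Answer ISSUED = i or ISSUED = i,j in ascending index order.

ISSUED = 7,8

0. xor/sll @i0&i1  | 2-wide
1. sll @i2  | WAW r1
2. ld @i3  | RAW r1
3. xor/or @i4&i5  | 2-wide
4. mul @i6  | no-port MUL/MUL
5. mulh/add @i7&i8  | 2-wide
6. sll @i9  | tail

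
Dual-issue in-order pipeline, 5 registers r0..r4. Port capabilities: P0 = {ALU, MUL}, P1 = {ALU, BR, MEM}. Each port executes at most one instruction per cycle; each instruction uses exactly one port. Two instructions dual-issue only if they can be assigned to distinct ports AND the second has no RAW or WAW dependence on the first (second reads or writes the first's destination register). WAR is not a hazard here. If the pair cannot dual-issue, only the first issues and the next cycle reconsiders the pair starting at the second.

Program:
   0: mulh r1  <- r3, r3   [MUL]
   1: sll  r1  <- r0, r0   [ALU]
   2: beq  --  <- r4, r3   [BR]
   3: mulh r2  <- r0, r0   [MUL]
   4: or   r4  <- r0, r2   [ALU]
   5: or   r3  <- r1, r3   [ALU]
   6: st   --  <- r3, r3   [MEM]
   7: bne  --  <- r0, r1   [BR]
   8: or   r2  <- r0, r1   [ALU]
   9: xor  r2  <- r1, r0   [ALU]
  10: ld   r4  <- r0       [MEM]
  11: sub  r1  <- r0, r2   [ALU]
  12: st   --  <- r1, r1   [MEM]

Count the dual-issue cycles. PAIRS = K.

PAIRS = 4

t=0 i0:mulh ; WAW r1
t=1 i1/i2:sll;beq ; pair
t=2 i3:mulh ; RAW r2
t=3 i4/i5:or;or ; pair
t=4 i6:st ; no-port MEM/BR
t=5 i7/i8:bne;or ; pair
t=6 i9/i10:xor;ld ; pair
t=7 i11:sub ; RAW r1
t=8 i12:st ; tail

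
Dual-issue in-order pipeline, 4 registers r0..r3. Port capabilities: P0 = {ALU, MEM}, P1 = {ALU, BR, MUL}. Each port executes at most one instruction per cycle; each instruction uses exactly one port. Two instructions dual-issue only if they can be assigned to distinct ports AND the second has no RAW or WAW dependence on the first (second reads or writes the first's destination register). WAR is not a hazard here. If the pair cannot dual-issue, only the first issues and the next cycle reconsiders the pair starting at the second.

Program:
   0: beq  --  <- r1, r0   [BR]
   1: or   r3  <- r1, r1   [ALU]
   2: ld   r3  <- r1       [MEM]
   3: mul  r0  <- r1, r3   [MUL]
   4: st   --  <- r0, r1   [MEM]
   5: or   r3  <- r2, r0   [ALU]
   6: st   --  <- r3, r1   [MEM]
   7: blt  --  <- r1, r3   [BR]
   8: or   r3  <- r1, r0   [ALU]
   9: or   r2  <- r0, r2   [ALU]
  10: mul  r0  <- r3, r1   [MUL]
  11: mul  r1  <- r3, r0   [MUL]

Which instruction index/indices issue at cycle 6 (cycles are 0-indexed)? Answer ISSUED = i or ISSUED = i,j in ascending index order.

0. beq+or @i0&i1  | pair
1. ld @i2  | RAW r3
2. mul @i3  | RAW r0
3. st+or @i4&i5  | pair
4. st+blt @i6&i7  | pair
5. or+or @i8&i9  | pair
6. mul @i10  | no-port MUL/MUL
7. mul @i11  | tail

ISSUED = 10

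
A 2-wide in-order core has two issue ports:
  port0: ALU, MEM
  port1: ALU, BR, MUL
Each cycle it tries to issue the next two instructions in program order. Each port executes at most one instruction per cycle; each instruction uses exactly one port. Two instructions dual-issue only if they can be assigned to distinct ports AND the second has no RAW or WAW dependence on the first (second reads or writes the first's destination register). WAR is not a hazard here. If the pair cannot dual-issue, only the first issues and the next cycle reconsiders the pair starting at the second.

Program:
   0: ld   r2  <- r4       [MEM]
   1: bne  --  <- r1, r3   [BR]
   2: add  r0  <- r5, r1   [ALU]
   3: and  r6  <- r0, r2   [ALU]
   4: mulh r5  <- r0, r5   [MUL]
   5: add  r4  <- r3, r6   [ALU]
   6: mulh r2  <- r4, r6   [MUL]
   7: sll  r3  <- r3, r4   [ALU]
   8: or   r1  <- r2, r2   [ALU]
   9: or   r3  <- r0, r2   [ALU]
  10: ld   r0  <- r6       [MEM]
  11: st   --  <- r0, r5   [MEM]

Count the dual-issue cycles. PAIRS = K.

PAIRS = 4

c0: i0,i1 ld+bne  dual
c1: i2 add  RAW r0
c2: i3,i4 and+mulh  dual
c3: i5 add  RAW r4
c4: i6,i7 mulh+sll  dual
c5: i8,i9 or+or  dual
c6: i10 ld  no-port MEM/MEM
c7: i11 st  tail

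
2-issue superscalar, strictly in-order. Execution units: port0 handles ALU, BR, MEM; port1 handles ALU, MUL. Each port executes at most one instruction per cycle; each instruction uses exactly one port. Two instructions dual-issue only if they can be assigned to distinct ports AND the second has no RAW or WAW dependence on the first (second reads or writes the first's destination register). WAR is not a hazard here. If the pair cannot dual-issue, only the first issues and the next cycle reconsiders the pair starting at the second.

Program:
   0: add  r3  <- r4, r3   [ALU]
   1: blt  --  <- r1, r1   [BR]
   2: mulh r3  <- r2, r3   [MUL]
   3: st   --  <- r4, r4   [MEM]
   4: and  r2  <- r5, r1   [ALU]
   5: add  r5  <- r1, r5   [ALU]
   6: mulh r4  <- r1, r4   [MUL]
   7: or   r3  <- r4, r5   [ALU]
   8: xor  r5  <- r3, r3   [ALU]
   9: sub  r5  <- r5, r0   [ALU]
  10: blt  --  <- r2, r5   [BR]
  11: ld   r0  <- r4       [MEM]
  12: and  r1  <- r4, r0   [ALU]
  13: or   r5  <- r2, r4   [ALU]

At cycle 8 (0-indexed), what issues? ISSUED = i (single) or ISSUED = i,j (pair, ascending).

t=0 i0+i1:add+blt ; dual
t=1 i2+i3:mulh+st ; dual
t=2 i4+i5:and+add ; dual
t=3 i6:mulh ; RAW r4
t=4 i7:or ; RAW r3
t=5 i8:xor ; RAW+WAW r5
t=6 i9:sub ; RAW r5
t=7 i10:blt ; no-port BR/MEM
t=8 i11:ld ; RAW r0
t=9 i12+i13:and+or ; dual

ISSUED = 11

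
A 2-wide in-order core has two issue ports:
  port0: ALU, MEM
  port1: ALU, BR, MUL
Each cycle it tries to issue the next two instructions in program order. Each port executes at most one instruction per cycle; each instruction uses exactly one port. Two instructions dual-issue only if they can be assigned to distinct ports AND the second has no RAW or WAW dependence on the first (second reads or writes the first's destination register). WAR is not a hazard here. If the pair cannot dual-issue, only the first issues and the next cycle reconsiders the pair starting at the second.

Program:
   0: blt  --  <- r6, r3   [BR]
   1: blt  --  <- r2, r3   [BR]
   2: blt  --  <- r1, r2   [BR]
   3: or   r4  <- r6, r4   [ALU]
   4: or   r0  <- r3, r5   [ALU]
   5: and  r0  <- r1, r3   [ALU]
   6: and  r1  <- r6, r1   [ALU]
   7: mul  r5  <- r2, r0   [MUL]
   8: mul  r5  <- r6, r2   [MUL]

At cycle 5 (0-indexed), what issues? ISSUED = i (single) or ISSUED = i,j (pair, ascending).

ISSUED = 7

#0 head=0: blt.BR i0 no-port BR/BR
#1 head=1: blt.BR i1 no-port BR/BR
#2 head=2: blt.BR/or.ALU i2,i3 2-wide
#3 head=4: or.ALU i4 WAW r0
#4 head=5: and.ALU/and.ALU i5,i6 2-wide
#5 head=7: mul.MUL i7 no-port MUL/MUL
#6 head=8: mul.MUL i8 tail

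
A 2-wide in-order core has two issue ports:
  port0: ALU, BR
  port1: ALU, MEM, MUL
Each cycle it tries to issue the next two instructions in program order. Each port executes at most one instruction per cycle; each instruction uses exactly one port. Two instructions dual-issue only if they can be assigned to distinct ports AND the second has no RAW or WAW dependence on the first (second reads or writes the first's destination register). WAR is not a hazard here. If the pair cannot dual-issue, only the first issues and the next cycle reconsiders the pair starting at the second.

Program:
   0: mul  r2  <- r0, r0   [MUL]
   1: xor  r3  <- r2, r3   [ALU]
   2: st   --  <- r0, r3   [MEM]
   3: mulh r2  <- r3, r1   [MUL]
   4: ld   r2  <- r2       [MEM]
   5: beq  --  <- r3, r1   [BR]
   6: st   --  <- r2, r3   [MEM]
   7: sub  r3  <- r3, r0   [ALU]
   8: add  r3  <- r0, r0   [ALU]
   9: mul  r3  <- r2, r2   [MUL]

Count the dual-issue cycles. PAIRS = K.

PAIRS = 2

#0 head=0: mul i0 RAW r2
#1 head=1: xor i1 RAW r3
#2 head=2: st i2 no-port MEM/MUL
#3 head=3: mulh i3 no-port MUL/MEM
#4 head=4: ld beq i4,i5 pair
#5 head=6: st sub i6,i7 pair
#6 head=8: add i8 WAW r3
#7 head=9: mul i9 tail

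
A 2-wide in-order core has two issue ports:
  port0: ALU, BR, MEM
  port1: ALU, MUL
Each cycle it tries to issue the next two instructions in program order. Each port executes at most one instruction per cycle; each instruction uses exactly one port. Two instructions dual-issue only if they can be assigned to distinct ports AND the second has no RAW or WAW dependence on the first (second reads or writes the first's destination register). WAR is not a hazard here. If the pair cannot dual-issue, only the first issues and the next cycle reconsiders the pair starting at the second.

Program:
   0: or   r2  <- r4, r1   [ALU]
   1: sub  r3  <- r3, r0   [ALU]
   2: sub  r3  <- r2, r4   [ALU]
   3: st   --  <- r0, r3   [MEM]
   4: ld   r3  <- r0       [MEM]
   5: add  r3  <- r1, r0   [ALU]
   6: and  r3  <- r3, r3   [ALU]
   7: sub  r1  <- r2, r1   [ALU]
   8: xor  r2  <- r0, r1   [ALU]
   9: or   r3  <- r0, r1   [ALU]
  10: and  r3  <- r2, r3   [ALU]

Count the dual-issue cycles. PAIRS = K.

PAIRS = 3

[0] i0,i1  or sub  -- pair
[1] i2  sub  -- RAW r3
[2] i3  st  -- no-port MEM/MEM
[3] i4  ld  -- WAW r3
[4] i5  add  -- RAW+WAW r3
[5] i6,i7  and sub  -- pair
[6] i8,i9  xor or  -- pair
[7] i10  and  -- tail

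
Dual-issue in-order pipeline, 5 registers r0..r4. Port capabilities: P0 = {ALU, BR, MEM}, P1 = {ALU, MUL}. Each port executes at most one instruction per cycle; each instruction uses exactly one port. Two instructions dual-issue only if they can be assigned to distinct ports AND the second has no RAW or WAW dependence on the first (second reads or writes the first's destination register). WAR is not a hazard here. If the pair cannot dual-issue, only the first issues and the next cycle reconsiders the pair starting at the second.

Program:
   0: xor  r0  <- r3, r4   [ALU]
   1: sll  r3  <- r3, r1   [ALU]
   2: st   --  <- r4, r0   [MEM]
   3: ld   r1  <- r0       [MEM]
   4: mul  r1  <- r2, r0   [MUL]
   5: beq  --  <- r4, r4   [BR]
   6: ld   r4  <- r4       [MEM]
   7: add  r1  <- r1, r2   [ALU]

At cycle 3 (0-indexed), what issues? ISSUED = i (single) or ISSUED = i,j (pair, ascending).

ISSUED = 4,5

[0] i0,i1  xor sll  -- 2-wide
[1] i2  st  -- no-port MEM/MEM
[2] i3  ld  -- WAW r1
[3] i4,i5  mul beq  -- 2-wide
[4] i6,i7  ld add  -- 2-wide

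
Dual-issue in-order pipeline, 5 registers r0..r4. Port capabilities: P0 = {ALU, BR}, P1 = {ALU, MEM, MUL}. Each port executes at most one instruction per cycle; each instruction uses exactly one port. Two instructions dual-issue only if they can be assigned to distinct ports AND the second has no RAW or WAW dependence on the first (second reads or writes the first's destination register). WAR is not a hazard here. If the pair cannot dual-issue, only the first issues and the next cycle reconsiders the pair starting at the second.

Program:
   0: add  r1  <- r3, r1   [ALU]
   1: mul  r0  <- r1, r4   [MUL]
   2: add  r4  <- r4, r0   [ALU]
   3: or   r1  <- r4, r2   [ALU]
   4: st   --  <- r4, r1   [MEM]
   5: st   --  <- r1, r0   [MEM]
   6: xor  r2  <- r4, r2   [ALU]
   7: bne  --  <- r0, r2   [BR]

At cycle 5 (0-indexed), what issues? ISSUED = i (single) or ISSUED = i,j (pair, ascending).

ISSUED = 5,6

0. add @i0  | RAW r1
1. mul @i1  | RAW r0
2. add @i2  | RAW r4
3. or @i3  | RAW r1
4. st @i4  | no-port MEM/MEM
5. st xor @i5+i6  | 2-wide
6. bne @i7  | tail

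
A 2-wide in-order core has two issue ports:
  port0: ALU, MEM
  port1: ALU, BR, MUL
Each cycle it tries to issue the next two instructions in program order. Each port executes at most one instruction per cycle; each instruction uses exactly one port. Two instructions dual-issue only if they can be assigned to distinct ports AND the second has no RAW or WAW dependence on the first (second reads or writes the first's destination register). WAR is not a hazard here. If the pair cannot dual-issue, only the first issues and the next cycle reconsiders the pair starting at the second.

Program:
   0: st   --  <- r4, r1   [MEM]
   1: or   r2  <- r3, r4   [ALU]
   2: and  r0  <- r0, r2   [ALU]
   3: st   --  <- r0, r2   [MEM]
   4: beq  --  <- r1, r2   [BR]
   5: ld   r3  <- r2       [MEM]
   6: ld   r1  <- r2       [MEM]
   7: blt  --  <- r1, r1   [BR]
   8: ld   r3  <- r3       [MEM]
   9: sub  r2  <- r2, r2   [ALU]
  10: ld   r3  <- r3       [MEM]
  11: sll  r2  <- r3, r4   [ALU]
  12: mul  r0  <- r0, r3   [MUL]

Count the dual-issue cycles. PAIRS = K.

PAIRS = 5

#0 head=0: st or i0/i1 2-wide
#1 head=2: and i2 RAW r0
#2 head=3: st beq i3/i4 2-wide
#3 head=5: ld i5 no-port MEM/MEM
#4 head=6: ld i6 RAW r1
#5 head=7: blt ld i7/i8 2-wide
#6 head=9: sub ld i9/i10 2-wide
#7 head=11: sll mul i11/i12 2-wide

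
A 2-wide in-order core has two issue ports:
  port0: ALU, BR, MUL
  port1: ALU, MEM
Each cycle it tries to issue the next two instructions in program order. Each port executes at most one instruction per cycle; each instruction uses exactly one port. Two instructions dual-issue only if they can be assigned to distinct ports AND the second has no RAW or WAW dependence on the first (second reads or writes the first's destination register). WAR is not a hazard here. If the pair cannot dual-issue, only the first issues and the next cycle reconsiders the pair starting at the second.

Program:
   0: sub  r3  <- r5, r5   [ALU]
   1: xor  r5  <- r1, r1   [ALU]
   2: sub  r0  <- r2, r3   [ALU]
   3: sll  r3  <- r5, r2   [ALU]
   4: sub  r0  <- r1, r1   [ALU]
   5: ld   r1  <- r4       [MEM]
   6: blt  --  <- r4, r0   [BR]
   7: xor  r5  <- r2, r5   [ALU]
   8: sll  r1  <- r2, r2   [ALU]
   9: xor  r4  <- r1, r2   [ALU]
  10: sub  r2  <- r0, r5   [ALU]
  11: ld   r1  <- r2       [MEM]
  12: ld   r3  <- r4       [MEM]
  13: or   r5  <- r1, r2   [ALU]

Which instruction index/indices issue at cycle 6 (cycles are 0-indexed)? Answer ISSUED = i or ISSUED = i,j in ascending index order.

ISSUED = 11

  cy0 -> i0&i1 (sub.ALU/xor.ALU) 2-wide
  cy1 -> i2&i3 (sub.ALU/sll.ALU) 2-wide
  cy2 -> i4&i5 (sub.ALU/ld.MEM) 2-wide
  cy3 -> i6&i7 (blt.BR/xor.ALU) 2-wide
  cy4 -> i8 (sll.ALU) RAW r1
  cy5 -> i9&i10 (xor.ALU/sub.ALU) 2-wide
  cy6 -> i11 (ld.MEM) no-port MEM/MEM
  cy7 -> i12&i13 (ld.MEM/or.ALU) 2-wide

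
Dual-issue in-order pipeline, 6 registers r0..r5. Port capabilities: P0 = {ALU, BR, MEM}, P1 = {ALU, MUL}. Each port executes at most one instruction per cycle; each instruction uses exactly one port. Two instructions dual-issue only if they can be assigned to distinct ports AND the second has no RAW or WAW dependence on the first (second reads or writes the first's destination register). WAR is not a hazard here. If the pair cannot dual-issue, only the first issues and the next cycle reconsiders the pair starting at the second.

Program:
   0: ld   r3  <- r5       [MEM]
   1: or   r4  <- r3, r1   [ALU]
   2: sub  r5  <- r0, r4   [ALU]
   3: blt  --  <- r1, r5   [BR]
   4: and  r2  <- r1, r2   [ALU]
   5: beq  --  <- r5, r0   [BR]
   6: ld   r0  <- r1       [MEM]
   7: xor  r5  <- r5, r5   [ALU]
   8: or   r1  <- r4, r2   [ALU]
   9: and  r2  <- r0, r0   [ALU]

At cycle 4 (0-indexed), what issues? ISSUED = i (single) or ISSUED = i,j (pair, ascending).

[0] i0  ld.MEM  -- RAW r3
[1] i1  or.ALU  -- RAW r4
[2] i2  sub.ALU  -- RAW r5
[3] i3,i4  blt.BR;and.ALU  -- pair
[4] i5  beq.BR  -- no-port BR/MEM
[5] i6,i7  ld.MEM;xor.ALU  -- pair
[6] i8,i9  or.ALU;and.ALU  -- pair

ISSUED = 5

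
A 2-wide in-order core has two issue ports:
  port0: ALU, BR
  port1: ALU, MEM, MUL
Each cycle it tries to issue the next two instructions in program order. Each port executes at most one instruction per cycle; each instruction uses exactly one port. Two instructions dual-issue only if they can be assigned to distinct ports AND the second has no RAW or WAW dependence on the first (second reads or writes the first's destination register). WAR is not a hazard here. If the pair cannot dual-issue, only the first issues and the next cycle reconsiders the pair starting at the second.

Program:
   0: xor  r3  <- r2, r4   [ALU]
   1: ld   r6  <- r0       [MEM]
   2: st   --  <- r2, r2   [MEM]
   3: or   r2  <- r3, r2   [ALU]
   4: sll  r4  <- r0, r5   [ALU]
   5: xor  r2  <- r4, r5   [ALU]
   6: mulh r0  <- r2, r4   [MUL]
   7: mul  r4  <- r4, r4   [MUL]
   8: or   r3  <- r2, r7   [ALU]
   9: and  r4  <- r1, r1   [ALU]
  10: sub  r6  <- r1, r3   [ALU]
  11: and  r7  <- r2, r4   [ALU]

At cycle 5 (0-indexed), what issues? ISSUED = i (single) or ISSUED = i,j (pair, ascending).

ISSUED = 7,8

  cy0 -> i0/i1 (xor.ALU+ld.MEM) pair
  cy1 -> i2/i3 (st.MEM+or.ALU) pair
  cy2 -> i4 (sll.ALU) RAW r4
  cy3 -> i5 (xor.ALU) RAW r2
  cy4 -> i6 (mulh.MUL) no-port MUL/MUL
  cy5 -> i7/i8 (mul.MUL+or.ALU) pair
  cy6 -> i9/i10 (and.ALU+sub.ALU) pair
  cy7 -> i11 (and.ALU) tail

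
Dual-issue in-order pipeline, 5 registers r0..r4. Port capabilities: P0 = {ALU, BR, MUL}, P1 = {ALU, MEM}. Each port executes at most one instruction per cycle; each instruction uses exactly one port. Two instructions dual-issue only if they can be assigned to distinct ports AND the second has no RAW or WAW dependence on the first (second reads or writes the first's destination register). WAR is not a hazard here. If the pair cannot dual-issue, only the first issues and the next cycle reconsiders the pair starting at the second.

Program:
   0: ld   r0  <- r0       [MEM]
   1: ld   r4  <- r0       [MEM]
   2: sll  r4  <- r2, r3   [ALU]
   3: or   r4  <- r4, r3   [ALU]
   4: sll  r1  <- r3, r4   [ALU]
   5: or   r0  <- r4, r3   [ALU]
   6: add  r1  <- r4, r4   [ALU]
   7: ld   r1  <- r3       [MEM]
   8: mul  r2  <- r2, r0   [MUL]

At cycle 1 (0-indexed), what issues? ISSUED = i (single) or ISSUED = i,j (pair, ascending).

ISSUED = 1

c0: i0 ld.MEM  no-port MEM/MEM
c1: i1 ld.MEM  WAW r4
c2: i2 sll.ALU  RAW+WAW r4
c3: i3 or.ALU  RAW r4
c4: i4,i5 sll.ALU or.ALU  pair
c5: i6 add.ALU  WAW r1
c6: i7,i8 ld.MEM mul.MUL  pair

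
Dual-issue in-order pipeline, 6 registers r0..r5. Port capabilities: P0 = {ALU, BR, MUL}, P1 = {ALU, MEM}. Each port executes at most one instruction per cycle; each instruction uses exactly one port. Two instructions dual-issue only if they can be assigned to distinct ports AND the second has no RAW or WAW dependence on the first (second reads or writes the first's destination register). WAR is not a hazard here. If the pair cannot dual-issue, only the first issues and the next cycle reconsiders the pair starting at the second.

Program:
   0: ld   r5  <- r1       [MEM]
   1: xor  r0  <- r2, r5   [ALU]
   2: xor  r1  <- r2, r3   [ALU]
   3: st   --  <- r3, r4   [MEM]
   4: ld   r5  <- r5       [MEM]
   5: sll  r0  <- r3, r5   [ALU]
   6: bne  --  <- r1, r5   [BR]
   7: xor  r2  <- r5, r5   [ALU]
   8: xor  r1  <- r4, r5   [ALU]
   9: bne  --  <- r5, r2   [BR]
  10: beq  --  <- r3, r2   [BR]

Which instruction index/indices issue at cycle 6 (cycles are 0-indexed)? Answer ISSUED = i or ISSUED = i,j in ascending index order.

#0 head=0: ld i0 RAW r5
#1 head=1: xor xor i1&i2 pair
#2 head=3: st i3 no-port MEM/MEM
#3 head=4: ld i4 RAW r5
#4 head=5: sll bne i5&i6 pair
#5 head=7: xor xor i7&i8 pair
#6 head=9: bne i9 no-port BR/BR
#7 head=10: beq i10 tail

ISSUED = 9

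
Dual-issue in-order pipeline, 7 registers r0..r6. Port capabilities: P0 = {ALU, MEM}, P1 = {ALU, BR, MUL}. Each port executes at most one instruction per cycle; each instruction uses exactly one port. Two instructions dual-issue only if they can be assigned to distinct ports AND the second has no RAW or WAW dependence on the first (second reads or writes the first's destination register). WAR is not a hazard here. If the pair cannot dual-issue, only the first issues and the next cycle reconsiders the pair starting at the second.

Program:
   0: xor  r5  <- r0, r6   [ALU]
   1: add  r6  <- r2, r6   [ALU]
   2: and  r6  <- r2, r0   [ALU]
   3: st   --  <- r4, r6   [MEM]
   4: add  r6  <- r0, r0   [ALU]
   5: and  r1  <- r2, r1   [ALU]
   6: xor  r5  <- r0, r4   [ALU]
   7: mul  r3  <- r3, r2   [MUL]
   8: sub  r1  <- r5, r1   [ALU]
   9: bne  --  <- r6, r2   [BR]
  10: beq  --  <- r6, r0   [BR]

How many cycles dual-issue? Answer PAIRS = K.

PAIRS = 4

#0 head=0: xor;add i0/i1 dual
#1 head=2: and i2 RAW r6
#2 head=3: st;add i3/i4 dual
#3 head=5: and;xor i5/i6 dual
#4 head=7: mul;sub i7/i8 dual
#5 head=9: bne i9 no-port BR/BR
#6 head=10: beq i10 tail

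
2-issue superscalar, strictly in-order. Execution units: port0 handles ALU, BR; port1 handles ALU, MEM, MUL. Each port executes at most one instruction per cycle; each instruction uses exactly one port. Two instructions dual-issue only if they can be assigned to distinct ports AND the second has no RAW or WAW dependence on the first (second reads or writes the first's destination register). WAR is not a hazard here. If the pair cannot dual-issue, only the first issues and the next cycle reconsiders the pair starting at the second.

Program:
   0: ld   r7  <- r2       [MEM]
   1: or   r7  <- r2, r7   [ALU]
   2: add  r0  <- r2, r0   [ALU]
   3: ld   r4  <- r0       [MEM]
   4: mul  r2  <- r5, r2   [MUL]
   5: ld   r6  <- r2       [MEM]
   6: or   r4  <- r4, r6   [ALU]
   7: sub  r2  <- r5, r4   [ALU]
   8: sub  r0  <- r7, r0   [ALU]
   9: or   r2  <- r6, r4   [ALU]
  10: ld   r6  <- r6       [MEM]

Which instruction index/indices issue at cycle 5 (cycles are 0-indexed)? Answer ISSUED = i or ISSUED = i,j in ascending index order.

ISSUED = 6

t=0 i0:ld ; RAW+WAW r7
t=1 i1&i2:or;add ; pair
t=2 i3:ld ; no-port MEM/MUL
t=3 i4:mul ; no-port MUL/MEM
t=4 i5:ld ; RAW r6
t=5 i6:or ; RAW r4
t=6 i7&i8:sub;sub ; pair
t=7 i9&i10:or;ld ; pair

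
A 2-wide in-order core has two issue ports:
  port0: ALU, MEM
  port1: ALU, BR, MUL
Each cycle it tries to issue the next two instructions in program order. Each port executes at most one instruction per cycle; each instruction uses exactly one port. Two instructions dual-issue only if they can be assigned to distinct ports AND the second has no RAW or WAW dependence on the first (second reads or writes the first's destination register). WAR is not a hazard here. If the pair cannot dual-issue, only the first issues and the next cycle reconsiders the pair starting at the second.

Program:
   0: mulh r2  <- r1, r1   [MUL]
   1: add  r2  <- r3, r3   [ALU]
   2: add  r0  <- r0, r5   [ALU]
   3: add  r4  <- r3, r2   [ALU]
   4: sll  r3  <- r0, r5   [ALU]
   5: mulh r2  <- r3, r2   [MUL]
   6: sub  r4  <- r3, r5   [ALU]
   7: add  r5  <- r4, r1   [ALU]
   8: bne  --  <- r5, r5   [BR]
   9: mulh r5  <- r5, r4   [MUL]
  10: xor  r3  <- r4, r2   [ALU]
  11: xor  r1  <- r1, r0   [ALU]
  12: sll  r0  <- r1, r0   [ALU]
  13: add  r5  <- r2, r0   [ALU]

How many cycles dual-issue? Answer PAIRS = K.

  cy0 -> i0 (mulh) WAW r2
  cy1 -> i1&i2 (add/add) pair
  cy2 -> i3&i4 (add/sll) pair
  cy3 -> i5&i6 (mulh/sub) pair
  cy4 -> i7 (add) RAW r5
  cy5 -> i8 (bne) no-port BR/MUL
  cy6 -> i9&i10 (mulh/xor) pair
  cy7 -> i11 (xor) RAW r1
  cy8 -> i12 (sll) RAW r0
  cy9 -> i13 (add) tail

PAIRS = 4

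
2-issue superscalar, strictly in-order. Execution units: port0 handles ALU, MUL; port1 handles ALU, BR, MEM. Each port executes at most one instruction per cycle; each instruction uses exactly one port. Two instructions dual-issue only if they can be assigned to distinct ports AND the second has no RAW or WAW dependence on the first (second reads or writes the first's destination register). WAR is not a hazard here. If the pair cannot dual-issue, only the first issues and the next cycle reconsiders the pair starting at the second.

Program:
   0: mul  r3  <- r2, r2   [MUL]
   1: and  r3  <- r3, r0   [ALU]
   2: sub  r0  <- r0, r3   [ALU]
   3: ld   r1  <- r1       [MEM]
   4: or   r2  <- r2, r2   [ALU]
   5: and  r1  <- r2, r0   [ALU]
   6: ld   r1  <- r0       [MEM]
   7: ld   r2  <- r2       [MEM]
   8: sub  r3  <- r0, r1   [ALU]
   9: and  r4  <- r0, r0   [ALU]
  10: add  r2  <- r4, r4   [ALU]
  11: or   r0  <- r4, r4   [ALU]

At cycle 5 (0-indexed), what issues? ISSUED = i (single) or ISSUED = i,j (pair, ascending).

ISSUED = 6

#0 head=0: mul i0 RAW+WAW r3
#1 head=1: and i1 RAW r3
#2 head=2: sub ld i2,i3 pair
#3 head=4: or i4 RAW r2
#4 head=5: and i5 WAW r1
#5 head=6: ld i6 no-port MEM/MEM
#6 head=7: ld sub i7,i8 pair
#7 head=9: and i9 RAW r4
#8 head=10: add or i10,i11 pair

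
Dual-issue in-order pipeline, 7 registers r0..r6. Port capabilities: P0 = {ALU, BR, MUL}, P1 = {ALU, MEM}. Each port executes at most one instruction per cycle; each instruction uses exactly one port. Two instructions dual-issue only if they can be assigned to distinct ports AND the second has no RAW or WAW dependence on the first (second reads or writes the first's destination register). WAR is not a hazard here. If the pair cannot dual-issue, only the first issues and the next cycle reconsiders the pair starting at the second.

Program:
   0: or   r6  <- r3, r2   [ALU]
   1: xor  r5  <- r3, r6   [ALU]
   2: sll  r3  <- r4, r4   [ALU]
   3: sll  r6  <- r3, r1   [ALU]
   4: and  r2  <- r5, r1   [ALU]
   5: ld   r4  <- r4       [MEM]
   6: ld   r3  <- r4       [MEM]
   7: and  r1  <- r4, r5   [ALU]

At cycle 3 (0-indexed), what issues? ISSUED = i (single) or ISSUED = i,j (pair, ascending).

ISSUED = 5

  cy0 -> i0 (or.ALU) RAW r6
  cy1 -> i1,i2 (xor.ALU/sll.ALU) pair
  cy2 -> i3,i4 (sll.ALU/and.ALU) pair
  cy3 -> i5 (ld.MEM) no-port MEM/MEM
  cy4 -> i6,i7 (ld.MEM/and.ALU) pair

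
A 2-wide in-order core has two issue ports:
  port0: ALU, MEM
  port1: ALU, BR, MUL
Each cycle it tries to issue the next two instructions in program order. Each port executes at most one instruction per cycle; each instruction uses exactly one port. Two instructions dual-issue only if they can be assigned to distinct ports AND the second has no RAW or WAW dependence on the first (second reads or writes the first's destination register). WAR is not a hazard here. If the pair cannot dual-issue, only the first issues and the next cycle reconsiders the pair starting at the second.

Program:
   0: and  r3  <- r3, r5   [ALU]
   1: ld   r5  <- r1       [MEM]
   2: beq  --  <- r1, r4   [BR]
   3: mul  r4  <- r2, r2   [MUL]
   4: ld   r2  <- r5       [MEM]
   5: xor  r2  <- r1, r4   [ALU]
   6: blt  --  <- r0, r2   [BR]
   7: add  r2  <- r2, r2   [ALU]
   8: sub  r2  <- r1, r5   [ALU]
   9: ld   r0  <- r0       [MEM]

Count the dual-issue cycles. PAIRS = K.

PAIRS = 4

[0] i0+i1  and ld  -- dual
[1] i2  beq  -- no-port BR/MUL
[2] i3+i4  mul ld  -- dual
[3] i5  xor  -- RAW r2
[4] i6+i7  blt add  -- dual
[5] i8+i9  sub ld  -- dual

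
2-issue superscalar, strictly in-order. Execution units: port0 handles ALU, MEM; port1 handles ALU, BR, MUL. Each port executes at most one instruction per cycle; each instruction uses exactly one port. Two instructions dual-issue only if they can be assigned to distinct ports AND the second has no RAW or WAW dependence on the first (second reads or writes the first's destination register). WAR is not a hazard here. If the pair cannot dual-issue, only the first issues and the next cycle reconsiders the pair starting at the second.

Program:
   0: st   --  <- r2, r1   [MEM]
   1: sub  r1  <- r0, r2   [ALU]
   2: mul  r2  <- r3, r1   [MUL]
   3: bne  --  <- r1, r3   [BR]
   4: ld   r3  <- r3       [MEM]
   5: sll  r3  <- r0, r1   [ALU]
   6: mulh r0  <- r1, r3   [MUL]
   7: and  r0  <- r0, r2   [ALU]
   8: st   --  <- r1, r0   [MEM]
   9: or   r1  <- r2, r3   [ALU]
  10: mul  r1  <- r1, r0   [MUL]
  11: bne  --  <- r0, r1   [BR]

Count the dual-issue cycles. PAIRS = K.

[0] i0&i1  st.MEM+sub.ALU  -- 2-wide
[1] i2  mul.MUL  -- no-port MUL/BR
[2] i3&i4  bne.BR+ld.MEM  -- 2-wide
[3] i5  sll.ALU  -- RAW r3
[4] i6  mulh.MUL  -- RAW+WAW r0
[5] i7  and.ALU  -- RAW r0
[6] i8&i9  st.MEM+or.ALU  -- 2-wide
[7] i10  mul.MUL  -- no-port MUL/BR
[8] i11  bne.BR  -- tail

PAIRS = 3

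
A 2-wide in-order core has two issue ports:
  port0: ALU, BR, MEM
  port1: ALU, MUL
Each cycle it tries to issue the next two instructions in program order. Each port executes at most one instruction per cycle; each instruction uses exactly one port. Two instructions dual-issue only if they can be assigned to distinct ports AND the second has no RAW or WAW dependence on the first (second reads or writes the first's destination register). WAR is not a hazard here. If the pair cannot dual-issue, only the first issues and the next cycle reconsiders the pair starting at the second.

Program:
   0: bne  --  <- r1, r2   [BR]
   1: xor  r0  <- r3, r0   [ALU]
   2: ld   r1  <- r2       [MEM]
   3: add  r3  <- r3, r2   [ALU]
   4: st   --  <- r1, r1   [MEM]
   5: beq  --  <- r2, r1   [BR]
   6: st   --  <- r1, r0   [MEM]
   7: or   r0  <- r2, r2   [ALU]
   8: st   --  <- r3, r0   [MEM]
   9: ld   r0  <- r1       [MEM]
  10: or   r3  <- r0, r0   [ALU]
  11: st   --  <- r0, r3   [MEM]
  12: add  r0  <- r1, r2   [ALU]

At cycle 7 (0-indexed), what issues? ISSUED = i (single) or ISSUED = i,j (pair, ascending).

ISSUED = 10

[0] i0/i1  bne/xor  -- pair
[1] i2/i3  ld/add  -- pair
[2] i4  st  -- no-port MEM/BR
[3] i5  beq  -- no-port BR/MEM
[4] i6/i7  st/or  -- pair
[5] i8  st  -- no-port MEM/MEM
[6] i9  ld  -- RAW r0
[7] i10  or  -- RAW r3
[8] i11/i12  st/add  -- pair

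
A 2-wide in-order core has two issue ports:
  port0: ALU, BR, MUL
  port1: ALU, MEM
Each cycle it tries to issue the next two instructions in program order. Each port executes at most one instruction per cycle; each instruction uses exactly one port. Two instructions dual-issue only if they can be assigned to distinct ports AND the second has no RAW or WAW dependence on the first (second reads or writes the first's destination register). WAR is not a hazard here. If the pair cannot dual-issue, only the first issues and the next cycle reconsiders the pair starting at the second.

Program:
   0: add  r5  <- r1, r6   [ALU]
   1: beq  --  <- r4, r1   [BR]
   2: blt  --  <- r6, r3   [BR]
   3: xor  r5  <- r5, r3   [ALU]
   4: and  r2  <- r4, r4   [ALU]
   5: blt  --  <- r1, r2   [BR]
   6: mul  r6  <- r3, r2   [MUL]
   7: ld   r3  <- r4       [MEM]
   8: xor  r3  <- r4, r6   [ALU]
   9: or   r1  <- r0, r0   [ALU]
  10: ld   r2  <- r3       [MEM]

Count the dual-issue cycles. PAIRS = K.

PAIRS = 4

[0] i0,i1  add beq  -- dual
[1] i2,i3  blt xor  -- dual
[2] i4  and  -- RAW r2
[3] i5  blt  -- no-port BR/MUL
[4] i6,i7  mul ld  -- dual
[5] i8,i9  xor or  -- dual
[6] i10  ld  -- tail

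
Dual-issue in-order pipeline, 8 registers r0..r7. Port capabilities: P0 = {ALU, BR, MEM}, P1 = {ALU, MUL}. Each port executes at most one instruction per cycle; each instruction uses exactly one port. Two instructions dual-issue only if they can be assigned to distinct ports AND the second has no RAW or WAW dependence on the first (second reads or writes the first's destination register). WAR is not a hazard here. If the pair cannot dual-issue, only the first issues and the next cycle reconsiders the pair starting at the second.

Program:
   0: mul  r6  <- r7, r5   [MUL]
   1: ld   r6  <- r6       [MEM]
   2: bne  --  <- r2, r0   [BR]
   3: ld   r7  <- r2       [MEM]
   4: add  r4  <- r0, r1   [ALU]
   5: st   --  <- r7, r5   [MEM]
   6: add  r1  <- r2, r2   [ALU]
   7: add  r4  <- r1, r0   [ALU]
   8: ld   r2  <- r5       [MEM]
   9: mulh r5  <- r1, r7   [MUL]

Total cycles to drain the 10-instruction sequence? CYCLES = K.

t=0 i0:mul ; RAW+WAW r6
t=1 i1:ld ; no-port MEM/BR
t=2 i2:bne ; no-port BR/MEM
t=3 i3/i4:ld add ; pair
t=4 i5/i6:st add ; pair
t=5 i7/i8:add ld ; pair
t=6 i9:mulh ; tail

CYCLES = 7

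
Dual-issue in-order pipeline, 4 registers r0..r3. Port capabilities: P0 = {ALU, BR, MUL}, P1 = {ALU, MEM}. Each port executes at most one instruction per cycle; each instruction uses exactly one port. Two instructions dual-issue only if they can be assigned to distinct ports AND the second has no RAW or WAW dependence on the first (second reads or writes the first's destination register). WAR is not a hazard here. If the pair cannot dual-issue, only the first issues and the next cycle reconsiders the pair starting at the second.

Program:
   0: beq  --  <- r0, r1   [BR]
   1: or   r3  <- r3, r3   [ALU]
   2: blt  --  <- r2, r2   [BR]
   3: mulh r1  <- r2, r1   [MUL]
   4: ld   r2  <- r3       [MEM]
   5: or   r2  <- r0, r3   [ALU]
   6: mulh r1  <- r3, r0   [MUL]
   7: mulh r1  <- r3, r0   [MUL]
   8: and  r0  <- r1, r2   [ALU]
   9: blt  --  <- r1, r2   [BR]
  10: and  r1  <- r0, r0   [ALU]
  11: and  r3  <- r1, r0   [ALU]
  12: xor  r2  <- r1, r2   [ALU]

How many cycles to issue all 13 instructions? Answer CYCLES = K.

CYCLES = 8

c0: i0&i1 beq.BR;or.ALU  dual
c1: i2 blt.BR  no-port BR/MUL
c2: i3&i4 mulh.MUL;ld.MEM  dual
c3: i5&i6 or.ALU;mulh.MUL  dual
c4: i7 mulh.MUL  RAW r1
c5: i8&i9 and.ALU;blt.BR  dual
c6: i10 and.ALU  RAW r1
c7: i11&i12 and.ALU;xor.ALU  dual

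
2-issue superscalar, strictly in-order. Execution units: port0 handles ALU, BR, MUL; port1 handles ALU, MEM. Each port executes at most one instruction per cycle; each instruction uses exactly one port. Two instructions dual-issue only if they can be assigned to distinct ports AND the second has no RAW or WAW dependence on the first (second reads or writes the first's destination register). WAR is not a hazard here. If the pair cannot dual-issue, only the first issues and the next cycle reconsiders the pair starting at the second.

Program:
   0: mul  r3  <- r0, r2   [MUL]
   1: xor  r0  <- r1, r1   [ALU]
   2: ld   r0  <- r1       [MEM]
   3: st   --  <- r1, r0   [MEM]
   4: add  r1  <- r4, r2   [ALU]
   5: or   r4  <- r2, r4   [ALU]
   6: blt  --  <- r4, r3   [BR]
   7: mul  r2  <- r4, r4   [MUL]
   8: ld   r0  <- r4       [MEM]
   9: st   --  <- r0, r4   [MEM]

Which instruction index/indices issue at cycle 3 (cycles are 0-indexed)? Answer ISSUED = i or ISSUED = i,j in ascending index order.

ISSUED = 5

c0: i0+i1 mul.MUL;xor.ALU  dual
c1: i2 ld.MEM  no-port MEM/MEM
c2: i3+i4 st.MEM;add.ALU  dual
c3: i5 or.ALU  RAW r4
c4: i6 blt.BR  no-port BR/MUL
c5: i7+i8 mul.MUL;ld.MEM  dual
c6: i9 st.MEM  tail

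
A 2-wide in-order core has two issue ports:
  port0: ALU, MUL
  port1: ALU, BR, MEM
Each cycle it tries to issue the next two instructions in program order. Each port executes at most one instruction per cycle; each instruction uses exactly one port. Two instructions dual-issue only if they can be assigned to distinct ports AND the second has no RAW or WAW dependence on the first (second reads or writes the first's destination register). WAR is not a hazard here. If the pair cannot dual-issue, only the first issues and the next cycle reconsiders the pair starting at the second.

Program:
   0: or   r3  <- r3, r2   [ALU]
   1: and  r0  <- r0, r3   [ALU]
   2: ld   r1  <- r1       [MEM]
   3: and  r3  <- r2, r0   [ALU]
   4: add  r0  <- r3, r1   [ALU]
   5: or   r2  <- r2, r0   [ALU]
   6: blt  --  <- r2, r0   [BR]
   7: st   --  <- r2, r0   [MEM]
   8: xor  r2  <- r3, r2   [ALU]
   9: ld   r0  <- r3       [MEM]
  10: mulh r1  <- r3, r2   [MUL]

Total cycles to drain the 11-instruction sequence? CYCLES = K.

c0: i0 or  RAW r3
c1: i1&i2 and/ld  pair
c2: i3 and  RAW r3
c3: i4 add  RAW r0
c4: i5 or  RAW r2
c5: i6 blt  no-port BR/MEM
c6: i7&i8 st/xor  pair
c7: i9&i10 ld/mulh  pair

CYCLES = 8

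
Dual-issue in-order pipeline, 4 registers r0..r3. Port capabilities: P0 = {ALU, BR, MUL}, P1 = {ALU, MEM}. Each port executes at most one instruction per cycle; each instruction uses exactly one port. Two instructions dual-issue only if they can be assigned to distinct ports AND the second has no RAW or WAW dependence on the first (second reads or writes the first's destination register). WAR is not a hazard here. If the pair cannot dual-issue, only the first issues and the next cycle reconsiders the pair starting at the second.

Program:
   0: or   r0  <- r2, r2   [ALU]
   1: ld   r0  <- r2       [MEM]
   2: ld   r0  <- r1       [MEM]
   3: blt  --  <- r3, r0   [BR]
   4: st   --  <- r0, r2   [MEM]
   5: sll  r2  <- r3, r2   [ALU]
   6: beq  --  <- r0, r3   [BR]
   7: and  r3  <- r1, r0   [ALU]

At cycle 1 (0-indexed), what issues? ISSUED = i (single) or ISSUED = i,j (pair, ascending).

ISSUED = 1

  cy0 -> i0 (or.ALU) WAW r0
  cy1 -> i1 (ld.MEM) no-port MEM/MEM
  cy2 -> i2 (ld.MEM) RAW r0
  cy3 -> i3/i4 (blt.BR/st.MEM) dual
  cy4 -> i5/i6 (sll.ALU/beq.BR) dual
  cy5 -> i7 (and.ALU) tail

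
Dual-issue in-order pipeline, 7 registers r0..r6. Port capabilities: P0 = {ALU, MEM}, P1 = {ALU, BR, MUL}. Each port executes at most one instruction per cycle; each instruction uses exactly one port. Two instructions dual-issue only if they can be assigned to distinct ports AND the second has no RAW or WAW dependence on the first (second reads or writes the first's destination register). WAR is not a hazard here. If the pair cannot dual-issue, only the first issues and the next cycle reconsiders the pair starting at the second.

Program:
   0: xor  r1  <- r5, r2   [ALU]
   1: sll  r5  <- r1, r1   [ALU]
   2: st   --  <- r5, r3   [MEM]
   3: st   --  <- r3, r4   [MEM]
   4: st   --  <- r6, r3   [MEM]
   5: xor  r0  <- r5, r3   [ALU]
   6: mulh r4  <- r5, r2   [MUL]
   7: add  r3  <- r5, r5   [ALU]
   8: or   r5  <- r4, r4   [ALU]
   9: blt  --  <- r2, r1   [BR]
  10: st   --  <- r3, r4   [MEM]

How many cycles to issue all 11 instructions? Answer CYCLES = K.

#0 head=0: xor.ALU i0 RAW r1
#1 head=1: sll.ALU i1 RAW r5
#2 head=2: st.MEM i2 no-port MEM/MEM
#3 head=3: st.MEM i3 no-port MEM/MEM
#4 head=4: st.MEM;xor.ALU i4+i5 2-wide
#5 head=6: mulh.MUL;add.ALU i6+i7 2-wide
#6 head=8: or.ALU;blt.BR i8+i9 2-wide
#7 head=10: st.MEM i10 tail

CYCLES = 8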